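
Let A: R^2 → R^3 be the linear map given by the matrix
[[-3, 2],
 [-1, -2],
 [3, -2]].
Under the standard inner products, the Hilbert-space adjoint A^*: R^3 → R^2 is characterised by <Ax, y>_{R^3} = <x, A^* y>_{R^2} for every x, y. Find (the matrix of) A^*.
A^* = A^T =
[[-3, -1, 3],
 [2, -2, -2]]

For real matrices with standard dot products, the defining identity <Ax, y> = <x, A^* y> gives (Ax)^T y = x^T (A^*) y, i.e. x^T A^T y = x^T (A^*) y. Since this holds for all x, y, we must have A^* = A^T. Therefore
A^* =
[[-3, -1, 3],
 [2, -2, -2]].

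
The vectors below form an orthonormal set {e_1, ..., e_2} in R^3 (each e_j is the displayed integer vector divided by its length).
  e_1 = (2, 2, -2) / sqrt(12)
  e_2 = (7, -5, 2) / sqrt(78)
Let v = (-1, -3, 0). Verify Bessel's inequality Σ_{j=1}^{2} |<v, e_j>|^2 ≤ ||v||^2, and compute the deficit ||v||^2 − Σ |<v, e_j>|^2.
Σ |<v, e_j>|^2 = 80/13; ||v||^2 = 10; deficit = 50/13

Write each e_j = u_j / sqrt(<u_j, u_j>) where u_j is the displayed integer vector. Then <v, e_j> = <v, u_j> / sqrt(<u_j, u_j>), so |<v, e_j>|^2 = <v, u_j>^2 / <u_j, u_j>.
Coefficients: <v, e_1> = -8/sqrt(12), <v, e_2> = 8/sqrt(78).
Square and sum: Σ |<v, e_j>|^2 = 80/13.
Compute ||v||^2 = v·v = 10.
Deficit = 10 − 80/13 = 50/13 ≥ 0, confirming Bessel's inequality. (The deficit equals ||v − Σ <v,e_j> e_j||^2, the squared distance from v to span{e_j}.)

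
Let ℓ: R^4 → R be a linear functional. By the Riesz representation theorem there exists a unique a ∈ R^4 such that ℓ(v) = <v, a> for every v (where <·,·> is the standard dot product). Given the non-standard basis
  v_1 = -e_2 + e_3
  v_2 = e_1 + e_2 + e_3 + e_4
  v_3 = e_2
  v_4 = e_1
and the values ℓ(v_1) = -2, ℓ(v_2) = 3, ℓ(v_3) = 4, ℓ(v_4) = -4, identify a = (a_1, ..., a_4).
a = (-4, 4, 2, 1)

Write a = (a_1, ..., a_4) in the standard basis. For each basis vector v_i, ℓ(v_i) = <v_i, a> is a linear equation in the a_j's. Collect the n equations into a matrix system V a = ℓ, where row i of V is v_i (expressed in the standard basis). Since V is invertible (lower-triangular with 1s on the diagonal, up to permutation), solve by back-substitution:
  V =
[[0, -1, 1, 0],
 [1, 1, 1, 1],
 [0, 1, 0, 0],
 [1, 0, 0, 0]]
  V a = (-2, 3, 4, -4)
Solving gives a = (-4, 4, 2, 1).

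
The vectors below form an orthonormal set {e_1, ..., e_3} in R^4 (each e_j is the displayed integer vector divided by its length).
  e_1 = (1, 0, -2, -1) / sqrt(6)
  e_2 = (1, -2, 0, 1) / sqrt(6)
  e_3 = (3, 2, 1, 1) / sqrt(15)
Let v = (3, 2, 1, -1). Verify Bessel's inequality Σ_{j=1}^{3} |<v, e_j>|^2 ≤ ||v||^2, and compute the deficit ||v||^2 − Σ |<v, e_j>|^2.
Σ |<v, e_j>|^2 = 63/5; ||v||^2 = 15; deficit = 12/5

Write each e_j = u_j / sqrt(<u_j, u_j>) where u_j is the displayed integer vector. Then <v, e_j> = <v, u_j> / sqrt(<u_j, u_j>), so |<v, e_j>|^2 = <v, u_j>^2 / <u_j, u_j>.
Coefficients: <v, e_1> = 2/sqrt(6), <v, e_2> = -2/sqrt(6), <v, e_3> = 13/sqrt(15).
Square and sum: Σ |<v, e_j>|^2 = 63/5.
Compute ||v||^2 = v·v = 15.
Deficit = 15 − 63/5 = 12/5 ≥ 0, confirming Bessel's inequality. (The deficit equals ||v − Σ <v,e_j> e_j||^2, the squared distance from v to span{e_j}.)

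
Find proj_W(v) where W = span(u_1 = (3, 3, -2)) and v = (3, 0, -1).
proj_W(v) = (3/2, 3/2, -1)

Set up U = [u_1 | ... | u_1] ∈ R^(3×1). The projector onto W = col(U) is P = U (U^T U)^(-1) U^T.
Compute U^T U =
  [22],
and U^T v = (11).
Solve U^T U · c = U^T v for the coefficients: c = (1/2). The projection is proj_W(v) = U c.
Check: (v - proj_W(v)) · u_1 = 0  (should be 0).
Result: proj_W(v) = (3/2, 3/2, -1).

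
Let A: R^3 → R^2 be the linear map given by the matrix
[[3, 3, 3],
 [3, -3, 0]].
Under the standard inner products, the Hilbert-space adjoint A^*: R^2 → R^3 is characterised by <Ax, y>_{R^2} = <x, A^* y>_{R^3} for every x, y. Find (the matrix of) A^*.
A^* = A^T =
[[3, 3],
 [3, -3],
 [3, 0]]

For real matrices with standard dot products, the defining identity <Ax, y> = <x, A^* y> gives (Ax)^T y = x^T (A^*) y, i.e. x^T A^T y = x^T (A^*) y. Since this holds for all x, y, we must have A^* = A^T. Therefore
A^* =
[[3, 3],
 [3, -3],
 [3, 0]].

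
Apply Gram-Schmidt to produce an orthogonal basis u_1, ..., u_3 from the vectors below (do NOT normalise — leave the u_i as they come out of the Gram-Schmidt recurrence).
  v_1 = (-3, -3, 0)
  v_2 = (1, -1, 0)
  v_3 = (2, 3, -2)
Orthogonal basis:
  u_1 = (-3, -3, 0)
  u_2 = (1, -1, 0)
  u_3 = (0, 0, -2)

Apply the Gram-Schmidt recurrence
  u_1 = v_1
  u_i = v_i − Σ_{j<i} ((v_i · u_j) / (u_j · u_j)) · u_j.

Step by step this gives:
  u_1 = (-3, -3, 0)
  u_2 = (1, -1, 0)
  u_3 = (0, 0, -2)

Orthogonality check:
  u_2 · u_1 = 0 (should be 0)
  u_3 · u_1 = 0 (should be 0)
  u_3 · u_2 = 0 (should be 0)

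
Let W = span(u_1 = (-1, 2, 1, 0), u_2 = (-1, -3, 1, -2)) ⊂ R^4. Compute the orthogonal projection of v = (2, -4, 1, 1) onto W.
proj_W(v) = (81/74, -126/37, -81/74, -18/37)

Set up U = [u_1 | ... | u_2] ∈ R^(4×2). The projector onto W = col(U) is P = U (U^T U)^(-1) U^T.
Compute U^T U =
  [6, -4]
  [-4, 15],
and U^T v = (-9, 9).
Solve U^T U · c = U^T v for the coefficients: c = (-99/74, 9/37). The projection is proj_W(v) = U c.
Check: (v - proj_W(v)) · u_1 = 0  (should be 0).
Check: (v - proj_W(v)) · u_2 = 0  (should be 0).
Result: proj_W(v) = (81/74, -126/37, -81/74, -18/37).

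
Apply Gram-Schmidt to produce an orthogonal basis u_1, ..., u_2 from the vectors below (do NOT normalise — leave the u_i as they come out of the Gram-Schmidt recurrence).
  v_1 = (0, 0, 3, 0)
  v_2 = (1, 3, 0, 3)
Orthogonal basis:
  u_1 = (0, 0, 3, 0)
  u_2 = (1, 3, 0, 3)

Apply the Gram-Schmidt recurrence
  u_1 = v_1
  u_i = v_i − Σ_{j<i} ((v_i · u_j) / (u_j · u_j)) · u_j.

Step by step this gives:
  u_1 = (0, 0, 3, 0)
  u_2 = (1, 3, 0, 3)

Orthogonality check:
  u_2 · u_1 = 0 (should be 0)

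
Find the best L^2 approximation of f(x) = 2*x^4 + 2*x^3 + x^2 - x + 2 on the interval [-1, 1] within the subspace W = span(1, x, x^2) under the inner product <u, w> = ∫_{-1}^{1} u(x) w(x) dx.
g(x) = 19*x^2/7 + x/5 + 64/35

The best approximation g ∈ W is the orthogonal projection of f onto W. Writing g = a_0 + a_1 x + a_2 x^2, the coefficients solve the normal equations G · a = b where
  G_{ij} = <φ_i, φ_j> and b_i = <f, φ_i>, with φ_0 = 1, φ_1 = x, φ_2 = x^2.
G =
  [2, 0, 2/3]
  [0, 2/3, 0]
  [2/3, 0, 2/5],
b = (82/15, 2/15, 242/105).
Solving gives a_0 = 64/35, a_1 = 1/5, a_2 = 19/7, so
  g(x) = 19*x^2/7 + x/5 + 64/35.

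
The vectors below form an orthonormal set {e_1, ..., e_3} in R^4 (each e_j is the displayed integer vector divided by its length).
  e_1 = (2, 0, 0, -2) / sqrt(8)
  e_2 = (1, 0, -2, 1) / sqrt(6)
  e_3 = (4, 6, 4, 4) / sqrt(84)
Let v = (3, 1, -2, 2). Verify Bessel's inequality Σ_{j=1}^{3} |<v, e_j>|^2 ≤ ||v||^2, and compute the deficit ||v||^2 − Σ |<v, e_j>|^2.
Σ |<v, e_j>|^2 = 125/7; ||v||^2 = 18; deficit = 1/7

Write each e_j = u_j / sqrt(<u_j, u_j>) where u_j is the displayed integer vector. Then <v, e_j> = <v, u_j> / sqrt(<u_j, u_j>), so |<v, e_j>|^2 = <v, u_j>^2 / <u_j, u_j>.
Coefficients: <v, e_1> = 2/sqrt(8), <v, e_2> = 9/sqrt(6), <v, e_3> = 18/sqrt(84).
Square and sum: Σ |<v, e_j>|^2 = 125/7.
Compute ||v||^2 = v·v = 18.
Deficit = 18 − 125/7 = 1/7 ≥ 0, confirming Bessel's inequality. (The deficit equals ||v − Σ <v,e_j> e_j||^2, the squared distance from v to span{e_j}.)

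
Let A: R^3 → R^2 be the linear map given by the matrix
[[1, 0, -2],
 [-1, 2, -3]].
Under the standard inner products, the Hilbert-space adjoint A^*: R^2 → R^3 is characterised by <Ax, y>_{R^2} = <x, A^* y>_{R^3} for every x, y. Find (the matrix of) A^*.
A^* = A^T =
[[1, -1],
 [0, 2],
 [-2, -3]]

For real matrices with standard dot products, the defining identity <Ax, y> = <x, A^* y> gives (Ax)^T y = x^T (A^*) y, i.e. x^T A^T y = x^T (A^*) y. Since this holds for all x, y, we must have A^* = A^T. Therefore
A^* =
[[1, -1],
 [0, 2],
 [-2, -3]].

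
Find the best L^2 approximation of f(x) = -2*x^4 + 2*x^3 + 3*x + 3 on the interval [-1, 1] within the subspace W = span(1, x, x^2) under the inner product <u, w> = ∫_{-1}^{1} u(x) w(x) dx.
g(x) = -12*x^2/7 + 21*x/5 + 111/35

The best approximation g ∈ W is the orthogonal projection of f onto W. Writing g = a_0 + a_1 x + a_2 x^2, the coefficients solve the normal equations G · a = b where
  G_{ij} = <φ_i, φ_j> and b_i = <f, φ_i>, with φ_0 = 1, φ_1 = x, φ_2 = x^2.
G =
  [2, 0, 2/3]
  [0, 2/3, 0]
  [2/3, 0, 2/5],
b = (26/5, 14/5, 10/7).
Solving gives a_0 = 111/35, a_1 = 21/5, a_2 = -12/7, so
  g(x) = -12*x^2/7 + 21*x/5 + 111/35.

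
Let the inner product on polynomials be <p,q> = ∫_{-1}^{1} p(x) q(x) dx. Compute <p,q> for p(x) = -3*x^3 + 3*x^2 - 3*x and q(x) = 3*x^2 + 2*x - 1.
<p,q> = -24/5

Expand the product: p(x)·q(x) = -9*x^5 + 3*x^4 - 9*x^2 + 3*x.
∫_{-1}^{1} of each monomial x^k gives [2/(k+1) if k even, 0 if k odd]. Integrating term-by-term (or equivalently evaluating the antiderivative F(x) = -3*x^6/2 + 3*x^5/5 - 3*x^3 + 3*x^2/2 at the endpoints):
  F(1) − F(−1) = -12/5 − (12/5) = -24/5.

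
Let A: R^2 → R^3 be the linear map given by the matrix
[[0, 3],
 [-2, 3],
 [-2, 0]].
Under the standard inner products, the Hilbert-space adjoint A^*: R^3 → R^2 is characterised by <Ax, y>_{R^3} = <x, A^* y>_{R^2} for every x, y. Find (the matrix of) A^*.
A^* = A^T =
[[0, -2, -2],
 [3, 3, 0]]

For real matrices with standard dot products, the defining identity <Ax, y> = <x, A^* y> gives (Ax)^T y = x^T (A^*) y, i.e. x^T A^T y = x^T (A^*) y. Since this holds for all x, y, we must have A^* = A^T. Therefore
A^* =
[[0, -2, -2],
 [3, 3, 0]].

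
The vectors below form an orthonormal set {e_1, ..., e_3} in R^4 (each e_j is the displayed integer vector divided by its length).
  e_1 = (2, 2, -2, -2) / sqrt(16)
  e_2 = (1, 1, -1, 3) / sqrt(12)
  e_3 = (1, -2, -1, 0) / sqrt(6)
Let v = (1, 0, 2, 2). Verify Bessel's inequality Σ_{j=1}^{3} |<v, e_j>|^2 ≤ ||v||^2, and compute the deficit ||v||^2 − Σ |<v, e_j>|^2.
Σ |<v, e_j>|^2 = 9/2; ||v||^2 = 9; deficit = 9/2

Write each e_j = u_j / sqrt(<u_j, u_j>) where u_j is the displayed integer vector. Then <v, e_j> = <v, u_j> / sqrt(<u_j, u_j>), so |<v, e_j>|^2 = <v, u_j>^2 / <u_j, u_j>.
Coefficients: <v, e_1> = -6/sqrt(16), <v, e_2> = 5/sqrt(12), <v, e_3> = -1/sqrt(6).
Square and sum: Σ |<v, e_j>|^2 = 9/2.
Compute ||v||^2 = v·v = 9.
Deficit = 9 − 9/2 = 9/2 ≥ 0, confirming Bessel's inequality. (The deficit equals ||v − Σ <v,e_j> e_j||^2, the squared distance from v to span{e_j}.)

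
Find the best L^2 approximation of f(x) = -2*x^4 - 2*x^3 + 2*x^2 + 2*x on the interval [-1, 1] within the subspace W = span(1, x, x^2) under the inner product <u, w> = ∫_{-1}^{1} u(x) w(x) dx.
g(x) = 2*x^2/7 + 4*x/5 + 6/35

The best approximation g ∈ W is the orthogonal projection of f onto W. Writing g = a_0 + a_1 x + a_2 x^2, the coefficients solve the normal equations G · a = b where
  G_{ij} = <φ_i, φ_j> and b_i = <f, φ_i>, with φ_0 = 1, φ_1 = x, φ_2 = x^2.
G =
  [2, 0, 2/3]
  [0, 2/3, 0]
  [2/3, 0, 2/5],
b = (8/15, 8/15, 8/35).
Solving gives a_0 = 6/35, a_1 = 4/5, a_2 = 2/7, so
  g(x) = 2*x^2/7 + 4*x/5 + 6/35.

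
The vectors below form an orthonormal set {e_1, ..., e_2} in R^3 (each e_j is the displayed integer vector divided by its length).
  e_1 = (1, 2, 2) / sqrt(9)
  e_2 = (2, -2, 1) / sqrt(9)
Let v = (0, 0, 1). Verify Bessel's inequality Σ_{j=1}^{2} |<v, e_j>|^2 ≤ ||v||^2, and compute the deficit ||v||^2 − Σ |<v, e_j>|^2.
Σ |<v, e_j>|^2 = 5/9; ||v||^2 = 1; deficit = 4/9

Write each e_j = u_j / sqrt(<u_j, u_j>) where u_j is the displayed integer vector. Then <v, e_j> = <v, u_j> / sqrt(<u_j, u_j>), so |<v, e_j>|^2 = <v, u_j>^2 / <u_j, u_j>.
Coefficients: <v, e_1> = 2/sqrt(9), <v, e_2> = 1/sqrt(9).
Square and sum: Σ |<v, e_j>|^2 = 5/9.
Compute ||v||^2 = v·v = 1.
Deficit = 1 − 5/9 = 4/9 ≥ 0, confirming Bessel's inequality. (The deficit equals ||v − Σ <v,e_j> e_j||^2, the squared distance from v to span{e_j}.)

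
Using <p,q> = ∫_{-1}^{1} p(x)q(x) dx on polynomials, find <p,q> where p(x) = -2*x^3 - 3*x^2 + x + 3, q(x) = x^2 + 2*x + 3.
<p,q> = 188/15

Expand the product: p(x)·q(x) = -2*x^5 - 7*x^4 - 11*x^3 - 4*x^2 + 9*x + 9.
∫_{-1}^{1} of each monomial x^k gives [2/(k+1) if k even, 0 if k odd]. Integrating term-by-term (or equivalently evaluating the antiderivative F(x) = -x^6/3 - 7*x^5/5 - 11*x^4/4 - 4*x^3/3 + 9*x^2/2 + 9*x at the endpoints):
  F(1) − F(−1) = 461/60 − (-97/20) = 188/15.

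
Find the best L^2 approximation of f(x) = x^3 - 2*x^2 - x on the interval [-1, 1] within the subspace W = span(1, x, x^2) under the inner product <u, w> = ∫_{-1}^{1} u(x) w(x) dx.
g(x) = -2*x^2 - 2*x/5

The best approximation g ∈ W is the orthogonal projection of f onto W. Writing g = a_0 + a_1 x + a_2 x^2, the coefficients solve the normal equations G · a = b where
  G_{ij} = <φ_i, φ_j> and b_i = <f, φ_i>, with φ_0 = 1, φ_1 = x, φ_2 = x^2.
G =
  [2, 0, 2/3]
  [0, 2/3, 0]
  [2/3, 0, 2/5],
b = (-4/3, -4/15, -4/5).
Solving gives a_0 = 0, a_1 = -2/5, a_2 = -2, so
  g(x) = -2*x^2 - 2*x/5.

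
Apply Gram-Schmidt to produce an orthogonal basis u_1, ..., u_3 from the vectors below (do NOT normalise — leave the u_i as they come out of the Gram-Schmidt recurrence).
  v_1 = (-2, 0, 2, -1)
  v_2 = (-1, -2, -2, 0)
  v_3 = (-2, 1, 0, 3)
Orthogonal basis:
  u_1 = (-2, 0, 2, -1)
  u_2 = (-13/9, -2, -14/9, -2/9)
  u_3 = (-134/77, 81/77, -2/11, 240/77)

Apply the Gram-Schmidt recurrence
  u_1 = v_1
  u_i = v_i − Σ_{j<i} ((v_i · u_j) / (u_j · u_j)) · u_j.

Step by step this gives:
  u_1 = (-2, 0, 2, -1)
  u_2 = (-13/9, -2, -14/9, -2/9)
  u_3 = (-134/77, 81/77, -2/11, 240/77)

Orthogonality check:
  u_2 · u_1 = 0 (should be 0)
  u_3 · u_1 = 0 (should be 0)
  u_3 · u_2 = 0 (should be 0)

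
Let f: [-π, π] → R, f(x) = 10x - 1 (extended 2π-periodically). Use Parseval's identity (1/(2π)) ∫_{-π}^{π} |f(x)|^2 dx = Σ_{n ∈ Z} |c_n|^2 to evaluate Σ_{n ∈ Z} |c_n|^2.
Σ |c_n|^2 = 100π^2/3 + 1

Expand and integrate term by term over [-π, π]:
  ∫ (10x)^2 dx = 100·(2π^3/3); ∫ 2·10·(-1)·x dx = 0 (odd integrand); ∫ (-1)^2 dx = 1·2π.
So (1/(2π)) ∫_{-π}^{π} (10x - 1)^2 dx = 100π^2/3 + 1 = 100π^2/3 + 1.
Parseval ⇒ Σ |c_n|^2 = 100π^2/3 + 1.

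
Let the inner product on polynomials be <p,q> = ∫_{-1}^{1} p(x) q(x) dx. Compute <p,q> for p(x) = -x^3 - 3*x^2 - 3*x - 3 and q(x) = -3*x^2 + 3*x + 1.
<p,q> = -28/5

Expand the product: p(x)·q(x) = 3*x^5 + 6*x^4 - x^3 - 3*x^2 - 12*x - 3.
∫_{-1}^{1} of each monomial x^k gives [2/(k+1) if k even, 0 if k odd]. Integrating term-by-term (or equivalently evaluating the antiderivative F(x) = x^6/2 + 6*x^5/5 - x^4/4 - x^3 - 6*x^2 - 3*x at the endpoints):
  F(1) − F(−1) = -171/20 − (-59/20) = -28/5.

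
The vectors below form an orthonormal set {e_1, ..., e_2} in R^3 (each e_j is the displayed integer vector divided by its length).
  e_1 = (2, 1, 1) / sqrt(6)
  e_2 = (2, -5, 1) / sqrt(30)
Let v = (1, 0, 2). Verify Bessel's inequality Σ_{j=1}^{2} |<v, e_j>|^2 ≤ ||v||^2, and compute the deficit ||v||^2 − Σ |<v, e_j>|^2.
Σ |<v, e_j>|^2 = 16/5; ||v||^2 = 5; deficit = 9/5

Write each e_j = u_j / sqrt(<u_j, u_j>) where u_j is the displayed integer vector. Then <v, e_j> = <v, u_j> / sqrt(<u_j, u_j>), so |<v, e_j>|^2 = <v, u_j>^2 / <u_j, u_j>.
Coefficients: <v, e_1> = 4/sqrt(6), <v, e_2> = 4/sqrt(30).
Square and sum: Σ |<v, e_j>|^2 = 16/5.
Compute ||v||^2 = v·v = 5.
Deficit = 5 − 16/5 = 9/5 ≥ 0, confirming Bessel's inequality. (The deficit equals ||v − Σ <v,e_j> e_j||^2, the squared distance from v to span{e_j}.)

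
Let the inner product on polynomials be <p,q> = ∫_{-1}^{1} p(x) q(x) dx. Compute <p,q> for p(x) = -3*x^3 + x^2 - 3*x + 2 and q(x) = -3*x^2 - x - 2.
<p,q> = -34/3

Expand the product: p(x)·q(x) = 9*x^5 + 14*x^3 - 5*x^2 + 4*x - 4.
∫_{-1}^{1} of each monomial x^k gives [2/(k+1) if k even, 0 if k odd]. Integrating term-by-term (or equivalently evaluating the antiderivative F(x) = 3*x^6/2 + 7*x^4/2 - 5*x^3/3 + 2*x^2 - 4*x at the endpoints):
  F(1) − F(−1) = 4/3 − (38/3) = -34/3.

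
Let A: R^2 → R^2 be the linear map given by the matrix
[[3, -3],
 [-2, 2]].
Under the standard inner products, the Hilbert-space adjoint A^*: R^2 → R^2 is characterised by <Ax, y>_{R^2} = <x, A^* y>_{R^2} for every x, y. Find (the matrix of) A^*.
A^* = A^T =
[[3, -2],
 [-3, 2]]

For real matrices with standard dot products, the defining identity <Ax, y> = <x, A^* y> gives (Ax)^T y = x^T (A^*) y, i.e. x^T A^T y = x^T (A^*) y. Since this holds for all x, y, we must have A^* = A^T. Therefore
A^* =
[[3, -2],
 [-3, 2]].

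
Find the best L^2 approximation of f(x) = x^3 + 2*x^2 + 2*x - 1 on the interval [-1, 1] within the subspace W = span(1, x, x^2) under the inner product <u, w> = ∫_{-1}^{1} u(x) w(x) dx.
g(x) = 2*x^2 + 13*x/5 - 1

The best approximation g ∈ W is the orthogonal projection of f onto W. Writing g = a_0 + a_1 x + a_2 x^2, the coefficients solve the normal equations G · a = b where
  G_{ij} = <φ_i, φ_j> and b_i = <f, φ_i>, with φ_0 = 1, φ_1 = x, φ_2 = x^2.
G =
  [2, 0, 2/3]
  [0, 2/3, 0]
  [2/3, 0, 2/5],
b = (-2/3, 26/15, 2/15).
Solving gives a_0 = -1, a_1 = 13/5, a_2 = 2, so
  g(x) = 2*x^2 + 13*x/5 - 1.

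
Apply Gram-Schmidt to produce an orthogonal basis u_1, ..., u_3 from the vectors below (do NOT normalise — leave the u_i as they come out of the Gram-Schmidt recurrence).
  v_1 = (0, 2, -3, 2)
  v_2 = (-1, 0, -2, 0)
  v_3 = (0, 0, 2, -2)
Orthogonal basis:
  u_1 = (0, 2, -3, 2)
  u_2 = (-1, -12/17, -16/17, -12/17)
  u_3 = (-8/49, 52/49, 4/49, -46/49)

Apply the Gram-Schmidt recurrence
  u_1 = v_1
  u_i = v_i − Σ_{j<i} ((v_i · u_j) / (u_j · u_j)) · u_j.

Step by step this gives:
  u_1 = (0, 2, -3, 2)
  u_2 = (-1, -12/17, -16/17, -12/17)
  u_3 = (-8/49, 52/49, 4/49, -46/49)

Orthogonality check:
  u_2 · u_1 = 0 (should be 0)
  u_3 · u_1 = 0 (should be 0)
  u_3 · u_2 = 0 (should be 0)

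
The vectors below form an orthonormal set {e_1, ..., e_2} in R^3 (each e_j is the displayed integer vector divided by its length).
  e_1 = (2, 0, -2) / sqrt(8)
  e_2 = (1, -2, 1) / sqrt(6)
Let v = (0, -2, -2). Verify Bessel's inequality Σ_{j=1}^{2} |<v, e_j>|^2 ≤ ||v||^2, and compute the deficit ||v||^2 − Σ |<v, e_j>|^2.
Σ |<v, e_j>|^2 = 8/3; ||v||^2 = 8; deficit = 16/3

Write each e_j = u_j / sqrt(<u_j, u_j>) where u_j is the displayed integer vector. Then <v, e_j> = <v, u_j> / sqrt(<u_j, u_j>), so |<v, e_j>|^2 = <v, u_j>^2 / <u_j, u_j>.
Coefficients: <v, e_1> = 4/sqrt(8), <v, e_2> = 2/sqrt(6).
Square and sum: Σ |<v, e_j>|^2 = 8/3.
Compute ||v||^2 = v·v = 8.
Deficit = 8 − 8/3 = 16/3 ≥ 0, confirming Bessel's inequality. (The deficit equals ||v − Σ <v,e_j> e_j||^2, the squared distance from v to span{e_j}.)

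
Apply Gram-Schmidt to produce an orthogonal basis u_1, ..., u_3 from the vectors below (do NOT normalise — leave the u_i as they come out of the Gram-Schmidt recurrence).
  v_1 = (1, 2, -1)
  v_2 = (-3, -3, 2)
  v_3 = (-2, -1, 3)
Orthogonal basis:
  u_1 = (1, 2, -1)
  u_2 = (-7/6, 2/3, 1/6)
  u_3 = (6/11, 6/11, 18/11)

Apply the Gram-Schmidt recurrence
  u_1 = v_1
  u_i = v_i − Σ_{j<i} ((v_i · u_j) / (u_j · u_j)) · u_j.

Step by step this gives:
  u_1 = (1, 2, -1)
  u_2 = (-7/6, 2/3, 1/6)
  u_3 = (6/11, 6/11, 18/11)

Orthogonality check:
  u_2 · u_1 = 0 (should be 0)
  u_3 · u_1 = 0 (should be 0)
  u_3 · u_2 = 0 (should be 0)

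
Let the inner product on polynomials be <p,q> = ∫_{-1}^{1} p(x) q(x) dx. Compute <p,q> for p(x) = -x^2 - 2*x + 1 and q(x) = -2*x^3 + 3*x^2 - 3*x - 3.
<p,q> = 12/5

Expand the product: p(x)·q(x) = 2*x^5 + x^4 - 5*x^3 + 12*x^2 + 3*x - 3.
∫_{-1}^{1} of each monomial x^k gives [2/(k+1) if k even, 0 if k odd]. Integrating term-by-term (or equivalently evaluating the antiderivative F(x) = x^6/3 + x^5/5 - 5*x^4/4 + 4*x^3 + 3*x^2/2 - 3*x at the endpoints):
  F(1) − F(−1) = 107/60 − (-37/60) = 12/5.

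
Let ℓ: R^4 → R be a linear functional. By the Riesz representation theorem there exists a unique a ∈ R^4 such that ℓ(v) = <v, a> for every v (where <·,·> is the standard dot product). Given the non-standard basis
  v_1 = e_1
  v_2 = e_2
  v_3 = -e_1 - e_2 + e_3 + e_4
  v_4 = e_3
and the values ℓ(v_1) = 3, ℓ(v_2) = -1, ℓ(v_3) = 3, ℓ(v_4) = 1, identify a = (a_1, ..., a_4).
a = (3, -1, 1, 4)

Write a = (a_1, ..., a_4) in the standard basis. For each basis vector v_i, ℓ(v_i) = <v_i, a> is a linear equation in the a_j's. Collect the n equations into a matrix system V a = ℓ, where row i of V is v_i (expressed in the standard basis). Since V is invertible (lower-triangular with 1s on the diagonal, up to permutation), solve by back-substitution:
  V =
[[1, 0, 0, 0],
 [0, 1, 0, 0],
 [-1, -1, 1, 1],
 [0, 0, 1, 0]]
  V a = (3, -1, 3, 1)
Solving gives a = (3, -1, 1, 4).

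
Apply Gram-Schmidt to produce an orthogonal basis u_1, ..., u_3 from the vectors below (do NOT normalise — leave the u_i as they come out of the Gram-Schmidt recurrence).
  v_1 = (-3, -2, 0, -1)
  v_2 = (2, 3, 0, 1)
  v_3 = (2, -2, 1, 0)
Orthogonal basis:
  u_1 = (-3, -2, 0, -1)
  u_2 = (-11/14, 8/7, 0, 1/14)
  u_3 = (0, 0, 1, 0)

Apply the Gram-Schmidt recurrence
  u_1 = v_1
  u_i = v_i − Σ_{j<i} ((v_i · u_j) / (u_j · u_j)) · u_j.

Step by step this gives:
  u_1 = (-3, -2, 0, -1)
  u_2 = (-11/14, 8/7, 0, 1/14)
  u_3 = (0, 0, 1, 0)

Orthogonality check:
  u_2 · u_1 = 0 (should be 0)
  u_3 · u_1 = 0 (should be 0)
  u_3 · u_2 = 0 (should be 0)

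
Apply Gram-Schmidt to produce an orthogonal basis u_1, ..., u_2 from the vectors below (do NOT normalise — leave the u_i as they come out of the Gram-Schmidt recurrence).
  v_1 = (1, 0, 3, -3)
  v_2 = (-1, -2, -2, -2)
Orthogonal basis:
  u_1 = (1, 0, 3, -3)
  u_2 = (-18/19, -2, -35/19, -41/19)

Apply the Gram-Schmidt recurrence
  u_1 = v_1
  u_i = v_i − Σ_{j<i} ((v_i · u_j) / (u_j · u_j)) · u_j.

Step by step this gives:
  u_1 = (1, 0, 3, -3)
  u_2 = (-18/19, -2, -35/19, -41/19)

Orthogonality check:
  u_2 · u_1 = 0 (should be 0)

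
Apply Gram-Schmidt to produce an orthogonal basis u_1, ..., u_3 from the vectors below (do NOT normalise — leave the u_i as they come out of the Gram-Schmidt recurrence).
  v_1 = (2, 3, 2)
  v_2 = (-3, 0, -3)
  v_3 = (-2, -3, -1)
Orthogonal basis:
  u_1 = (2, 3, 2)
  u_2 = (-27/17, 36/17, -27/17)
  u_3 = (-1/2, 0, 1/2)

Apply the Gram-Schmidt recurrence
  u_1 = v_1
  u_i = v_i − Σ_{j<i} ((v_i · u_j) / (u_j · u_j)) · u_j.

Step by step this gives:
  u_1 = (2, 3, 2)
  u_2 = (-27/17, 36/17, -27/17)
  u_3 = (-1/2, 0, 1/2)

Orthogonality check:
  u_2 · u_1 = 0 (should be 0)
  u_3 · u_1 = 0 (should be 0)
  u_3 · u_2 = 0 (should be 0)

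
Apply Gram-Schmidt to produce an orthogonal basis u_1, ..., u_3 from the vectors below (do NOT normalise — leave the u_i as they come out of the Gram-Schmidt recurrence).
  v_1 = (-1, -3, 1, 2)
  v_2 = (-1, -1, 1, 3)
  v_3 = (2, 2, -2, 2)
Orthogonal basis:
  u_1 = (-1, -3, 1, 2)
  u_2 = (-4/15, 6/5, 4/15, 23/15)
  u_3 = (112/59, -32/59, -112/59, 64/59)

Apply the Gram-Schmidt recurrence
  u_1 = v_1
  u_i = v_i − Σ_{j<i} ((v_i · u_j) / (u_j · u_j)) · u_j.

Step by step this gives:
  u_1 = (-1, -3, 1, 2)
  u_2 = (-4/15, 6/5, 4/15, 23/15)
  u_3 = (112/59, -32/59, -112/59, 64/59)

Orthogonality check:
  u_2 · u_1 = 0 (should be 0)
  u_3 · u_1 = 0 (should be 0)
  u_3 · u_2 = 0 (should be 0)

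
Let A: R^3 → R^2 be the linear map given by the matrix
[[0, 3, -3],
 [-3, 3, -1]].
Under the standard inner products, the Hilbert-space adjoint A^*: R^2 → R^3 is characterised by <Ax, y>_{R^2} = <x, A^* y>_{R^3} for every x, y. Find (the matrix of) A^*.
A^* = A^T =
[[0, -3],
 [3, 3],
 [-3, -1]]

For real matrices with standard dot products, the defining identity <Ax, y> = <x, A^* y> gives (Ax)^T y = x^T (A^*) y, i.e. x^T A^T y = x^T (A^*) y. Since this holds for all x, y, we must have A^* = A^T. Therefore
A^* =
[[0, -3],
 [3, 3],
 [-3, -1]].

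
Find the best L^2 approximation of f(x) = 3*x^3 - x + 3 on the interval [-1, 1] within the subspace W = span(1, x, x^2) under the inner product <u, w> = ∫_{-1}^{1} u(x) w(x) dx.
g(x) = 4*x/5 + 3

The best approximation g ∈ W is the orthogonal projection of f onto W. Writing g = a_0 + a_1 x + a_2 x^2, the coefficients solve the normal equations G · a = b where
  G_{ij} = <φ_i, φ_j> and b_i = <f, φ_i>, with φ_0 = 1, φ_1 = x, φ_2 = x^2.
G =
  [2, 0, 2/3]
  [0, 2/3, 0]
  [2/3, 0, 2/5],
b = (6, 8/15, 2).
Solving gives a_0 = 3, a_1 = 4/5, a_2 = 0, so
  g(x) = 4*x/5 + 3.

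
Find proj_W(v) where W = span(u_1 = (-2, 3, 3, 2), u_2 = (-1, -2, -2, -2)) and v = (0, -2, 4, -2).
proj_W(v) = (-40/71, 11/71, 11/71, -2/71)

Set up U = [u_1 | ... | u_2] ∈ R^(4×2). The projector onto W = col(U) is P = U (U^T U)^(-1) U^T.
Compute U^T U =
  [26, -14]
  [-14, 13],
and U^T v = (2, 0).
Solve U^T U · c = U^T v for the coefficients: c = (13/71, 14/71). The projection is proj_W(v) = U c.
Check: (v - proj_W(v)) · u_1 = 0  (should be 0).
Check: (v - proj_W(v)) · u_2 = 0  (should be 0).
Result: proj_W(v) = (-40/71, 11/71, 11/71, -2/71).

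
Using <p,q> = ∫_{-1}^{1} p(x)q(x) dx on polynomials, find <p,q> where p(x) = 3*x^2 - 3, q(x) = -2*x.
<p,q> = 0

Expand the product: p(x)·q(x) = -6*x^3 + 6*x.
∫_{-1}^{1} of each monomial x^k gives [2/(k+1) if k even, 0 if k odd]. Integrating term-by-term (or equivalently evaluating the antiderivative F(x) = -3*x^4/2 + 3*x^2 at the endpoints):
  F(1) − F(−1) = 3/2 − (3/2) = 0.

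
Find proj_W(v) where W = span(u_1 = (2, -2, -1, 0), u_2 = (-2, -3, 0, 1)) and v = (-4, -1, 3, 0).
proj_W(v) = (-265/61, -55/122, 74/61, 117/122)

Set up U = [u_1 | ... | u_2] ∈ R^(4×2). The projector onto W = col(U) is P = U (U^T U)^(-1) U^T.
Compute U^T U =
  [9, 2]
  [2, 14],
and U^T v = (-9, 11).
Solve U^T U · c = U^T v for the coefficients: c = (-74/61, 117/122). The projection is proj_W(v) = U c.
Check: (v - proj_W(v)) · u_1 = 0  (should be 0).
Check: (v - proj_W(v)) · u_2 = 0  (should be 0).
Result: proj_W(v) = (-265/61, -55/122, 74/61, 117/122).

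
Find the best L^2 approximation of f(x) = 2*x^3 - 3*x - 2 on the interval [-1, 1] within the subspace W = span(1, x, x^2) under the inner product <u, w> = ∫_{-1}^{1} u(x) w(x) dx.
g(x) = -9*x/5 - 2

The best approximation g ∈ W is the orthogonal projection of f onto W. Writing g = a_0 + a_1 x + a_2 x^2, the coefficients solve the normal equations G · a = b where
  G_{ij} = <φ_i, φ_j> and b_i = <f, φ_i>, with φ_0 = 1, φ_1 = x, φ_2 = x^2.
G =
  [2, 0, 2/3]
  [0, 2/3, 0]
  [2/3, 0, 2/5],
b = (-4, -6/5, -4/3).
Solving gives a_0 = -2, a_1 = -9/5, a_2 = 0, so
  g(x) = -9*x/5 - 2.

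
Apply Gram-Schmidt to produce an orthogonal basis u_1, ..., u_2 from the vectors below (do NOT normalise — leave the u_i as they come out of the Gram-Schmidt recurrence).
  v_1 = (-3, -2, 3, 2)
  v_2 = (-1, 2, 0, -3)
Orthogonal basis:
  u_1 = (-3, -2, 3, 2)
  u_2 = (-47/26, 19/13, 21/26, -32/13)

Apply the Gram-Schmidt recurrence
  u_1 = v_1
  u_i = v_i − Σ_{j<i} ((v_i · u_j) / (u_j · u_j)) · u_j.

Step by step this gives:
  u_1 = (-3, -2, 3, 2)
  u_2 = (-47/26, 19/13, 21/26, -32/13)

Orthogonality check:
  u_2 · u_1 = 0 (should be 0)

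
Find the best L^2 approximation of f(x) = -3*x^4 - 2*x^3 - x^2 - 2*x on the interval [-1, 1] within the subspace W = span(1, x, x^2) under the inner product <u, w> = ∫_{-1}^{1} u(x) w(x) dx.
g(x) = -25*x^2/7 - 16*x/5 + 9/35

The best approximation g ∈ W is the orthogonal projection of f onto W. Writing g = a_0 + a_1 x + a_2 x^2, the coefficients solve the normal equations G · a = b where
  G_{ij} = <φ_i, φ_j> and b_i = <f, φ_i>, with φ_0 = 1, φ_1 = x, φ_2 = x^2.
G =
  [2, 0, 2/3]
  [0, 2/3, 0]
  [2/3, 0, 2/5],
b = (-28/15, -32/15, -44/35).
Solving gives a_0 = 9/35, a_1 = -16/5, a_2 = -25/7, so
  g(x) = -25*x^2/7 - 16*x/5 + 9/35.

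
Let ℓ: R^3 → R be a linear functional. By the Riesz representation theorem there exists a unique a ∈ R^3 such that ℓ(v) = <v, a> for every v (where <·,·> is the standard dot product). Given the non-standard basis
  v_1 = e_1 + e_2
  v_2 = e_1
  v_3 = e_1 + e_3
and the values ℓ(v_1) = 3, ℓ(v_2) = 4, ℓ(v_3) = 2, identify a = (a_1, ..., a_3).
a = (4, -1, -2)

Write a = (a_1, ..., a_3) in the standard basis. For each basis vector v_i, ℓ(v_i) = <v_i, a> is a linear equation in the a_j's. Collect the n equations into a matrix system V a = ℓ, where row i of V is v_i (expressed in the standard basis). Since V is invertible (lower-triangular with 1s on the diagonal, up to permutation), solve by back-substitution:
  V =
[[1, 1, 0],
 [1, 0, 0],
 [1, 0, 1]]
  V a = (3, 4, 2)
Solving gives a = (4, -1, -2).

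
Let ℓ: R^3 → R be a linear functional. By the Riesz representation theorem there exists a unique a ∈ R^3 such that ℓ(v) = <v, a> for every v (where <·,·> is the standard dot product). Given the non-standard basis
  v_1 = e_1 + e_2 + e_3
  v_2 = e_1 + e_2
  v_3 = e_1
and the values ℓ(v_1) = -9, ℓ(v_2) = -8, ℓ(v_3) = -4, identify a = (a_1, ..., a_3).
a = (-4, -4, -1)

Write a = (a_1, ..., a_3) in the standard basis. For each basis vector v_i, ℓ(v_i) = <v_i, a> is a linear equation in the a_j's. Collect the n equations into a matrix system V a = ℓ, where row i of V is v_i (expressed in the standard basis). Since V is invertible (lower-triangular with 1s on the diagonal, up to permutation), solve by back-substitution:
  V =
[[1, 1, 1],
 [1, 1, 0],
 [1, 0, 0]]
  V a = (-9, -8, -4)
Solving gives a = (-4, -4, -1).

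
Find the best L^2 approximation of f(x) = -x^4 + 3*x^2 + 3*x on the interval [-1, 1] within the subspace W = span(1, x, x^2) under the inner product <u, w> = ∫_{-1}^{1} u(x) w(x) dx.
g(x) = 15*x^2/7 + 3*x + 3/35

The best approximation g ∈ W is the orthogonal projection of f onto W. Writing g = a_0 + a_1 x + a_2 x^2, the coefficients solve the normal equations G · a = b where
  G_{ij} = <φ_i, φ_j> and b_i = <f, φ_i>, with φ_0 = 1, φ_1 = x, φ_2 = x^2.
G =
  [2, 0, 2/3]
  [0, 2/3, 0]
  [2/3, 0, 2/5],
b = (8/5, 2, 32/35).
Solving gives a_0 = 3/35, a_1 = 3, a_2 = 15/7, so
  g(x) = 15*x^2/7 + 3*x + 3/35.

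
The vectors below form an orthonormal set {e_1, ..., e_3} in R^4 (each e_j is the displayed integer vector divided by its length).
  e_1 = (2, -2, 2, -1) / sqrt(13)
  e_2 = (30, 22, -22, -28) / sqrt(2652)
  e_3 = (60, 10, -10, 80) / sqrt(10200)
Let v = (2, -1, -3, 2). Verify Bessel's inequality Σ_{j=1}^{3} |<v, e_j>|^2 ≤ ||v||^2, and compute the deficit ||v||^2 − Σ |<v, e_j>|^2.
Σ |<v, e_j>|^2 = 10; ||v||^2 = 18; deficit = 8

Write each e_j = u_j / sqrt(<u_j, u_j>) where u_j is the displayed integer vector. Then <v, e_j> = <v, u_j> / sqrt(<u_j, u_j>), so |<v, e_j>|^2 = <v, u_j>^2 / <u_j, u_j>.
Coefficients: <v, e_1> = -2/sqrt(13), <v, e_2> = 48/sqrt(2652), <v, e_3> = 300/sqrt(10200).
Square and sum: Σ |<v, e_j>|^2 = 10.
Compute ||v||^2 = v·v = 18.
Deficit = 18 − 10 = 8 ≥ 0, confirming Bessel's inequality. (The deficit equals ||v − Σ <v,e_j> e_j||^2, the squared distance from v to span{e_j}.)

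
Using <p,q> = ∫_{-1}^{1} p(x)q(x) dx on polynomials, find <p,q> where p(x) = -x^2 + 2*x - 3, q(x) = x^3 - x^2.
<p,q> = 16/5

Expand the product: p(x)·q(x) = -x^5 + 3*x^4 - 5*x^3 + 3*x^2.
∫_{-1}^{1} of each monomial x^k gives [2/(k+1) if k even, 0 if k odd]. Integrating term-by-term (or equivalently evaluating the antiderivative F(x) = -x^6/6 + 3*x^5/5 - 5*x^4/4 + x^3 at the endpoints):
  F(1) − F(−1) = 11/60 − (-181/60) = 16/5.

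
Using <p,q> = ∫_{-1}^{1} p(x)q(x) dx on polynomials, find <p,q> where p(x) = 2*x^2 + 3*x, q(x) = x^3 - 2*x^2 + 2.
<p,q> = 34/15

Expand the product: p(x)·q(x) = 2*x^5 - x^4 - 6*x^3 + 4*x^2 + 6*x.
∫_{-1}^{1} of each monomial x^k gives [2/(k+1) if k even, 0 if k odd]. Integrating term-by-term (or equivalently evaluating the antiderivative F(x) = x^6/3 - x^5/5 - 3*x^4/2 + 4*x^3/3 + 3*x^2 at the endpoints):
  F(1) − F(−1) = 89/30 − (7/10) = 34/15.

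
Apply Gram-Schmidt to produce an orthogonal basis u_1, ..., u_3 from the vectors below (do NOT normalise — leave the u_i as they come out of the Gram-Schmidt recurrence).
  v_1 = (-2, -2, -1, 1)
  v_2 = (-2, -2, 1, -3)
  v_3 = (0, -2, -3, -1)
Orthogonal basis:
  u_1 = (-2, -2, -1, 1)
  u_2 = (-6/5, -6/5, 7/5, -17/5)
  u_3 = (54/41, -28/41, -104/41, -52/41)

Apply the Gram-Schmidt recurrence
  u_1 = v_1
  u_i = v_i − Σ_{j<i} ((v_i · u_j) / (u_j · u_j)) · u_j.

Step by step this gives:
  u_1 = (-2, -2, -1, 1)
  u_2 = (-6/5, -6/5, 7/5, -17/5)
  u_3 = (54/41, -28/41, -104/41, -52/41)

Orthogonality check:
  u_2 · u_1 = 0 (should be 0)
  u_3 · u_1 = 0 (should be 0)
  u_3 · u_2 = 0 (should be 0)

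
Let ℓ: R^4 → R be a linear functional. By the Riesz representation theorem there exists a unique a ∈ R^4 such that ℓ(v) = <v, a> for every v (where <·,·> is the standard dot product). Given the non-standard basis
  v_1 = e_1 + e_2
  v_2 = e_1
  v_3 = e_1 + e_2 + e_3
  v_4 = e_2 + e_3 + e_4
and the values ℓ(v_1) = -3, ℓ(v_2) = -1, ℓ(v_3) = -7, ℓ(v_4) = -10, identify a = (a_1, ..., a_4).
a = (-1, -2, -4, -4)

Write a = (a_1, ..., a_4) in the standard basis. For each basis vector v_i, ℓ(v_i) = <v_i, a> is a linear equation in the a_j's. Collect the n equations into a matrix system V a = ℓ, where row i of V is v_i (expressed in the standard basis). Since V is invertible (lower-triangular with 1s on the diagonal, up to permutation), solve by back-substitution:
  V =
[[1, 1, 0, 0],
 [1, 0, 0, 0],
 [1, 1, 1, 0],
 [0, 1, 1, 1]]
  V a = (-3, -1, -7, -10)
Solving gives a = (-1, -2, -4, -4).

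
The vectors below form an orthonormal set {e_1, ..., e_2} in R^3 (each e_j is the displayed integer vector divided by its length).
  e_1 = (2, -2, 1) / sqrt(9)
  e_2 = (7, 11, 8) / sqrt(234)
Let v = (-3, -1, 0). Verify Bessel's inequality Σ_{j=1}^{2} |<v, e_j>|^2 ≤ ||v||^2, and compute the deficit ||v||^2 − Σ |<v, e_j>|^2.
Σ |<v, e_j>|^2 = 80/13; ||v||^2 = 10; deficit = 50/13

Write each e_j = u_j / sqrt(<u_j, u_j>) where u_j is the displayed integer vector. Then <v, e_j> = <v, u_j> / sqrt(<u_j, u_j>), so |<v, e_j>|^2 = <v, u_j>^2 / <u_j, u_j>.
Coefficients: <v, e_1> = -4/sqrt(9), <v, e_2> = -32/sqrt(234).
Square and sum: Σ |<v, e_j>|^2 = 80/13.
Compute ||v||^2 = v·v = 10.
Deficit = 10 − 80/13 = 50/13 ≥ 0, confirming Bessel's inequality. (The deficit equals ||v − Σ <v,e_j> e_j||^2, the squared distance from v to span{e_j}.)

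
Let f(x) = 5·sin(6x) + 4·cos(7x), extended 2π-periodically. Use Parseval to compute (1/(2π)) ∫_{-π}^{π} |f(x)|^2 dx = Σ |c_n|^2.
Σ |c_n|^2 = 41/2

Expand |f|^2 and use orthogonality of {sin(nx), cos(mx)} on [-π, π]:
  ∫_{-π}^{π} sin(nx)^2 dx = π, ∫ cos(mx)^2 dx = π, and cross terms integrate to 0.
So ∫_{-π}^{π} f(x)^2 dx = 5^2 · π + 4^2 · π = (25 + 16)π.
Divide by 2π: (25 + 16)/2 = 41/2.
By Parseval, this equals Σ |c_n|^2.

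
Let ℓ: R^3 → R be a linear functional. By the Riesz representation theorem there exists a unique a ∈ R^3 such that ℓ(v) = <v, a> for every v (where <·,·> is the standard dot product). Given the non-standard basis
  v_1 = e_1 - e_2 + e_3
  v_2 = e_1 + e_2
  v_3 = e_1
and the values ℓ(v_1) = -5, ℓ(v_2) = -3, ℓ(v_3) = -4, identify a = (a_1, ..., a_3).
a = (-4, 1, 0)

Write a = (a_1, ..., a_3) in the standard basis. For each basis vector v_i, ℓ(v_i) = <v_i, a> is a linear equation in the a_j's. Collect the n equations into a matrix system V a = ℓ, where row i of V is v_i (expressed in the standard basis). Since V is invertible (lower-triangular with 1s on the diagonal, up to permutation), solve by back-substitution:
  V =
[[1, -1, 1],
 [1, 1, 0],
 [1, 0, 0]]
  V a = (-5, -3, -4)
Solving gives a = (-4, 1, 0).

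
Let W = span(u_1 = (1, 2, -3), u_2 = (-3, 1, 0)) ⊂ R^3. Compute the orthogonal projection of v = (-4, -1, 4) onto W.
proj_W(v) = (-577/139, -202/139, 507/139)

Set up U = [u_1 | ... | u_2] ∈ R^(3×2). The projector onto W = col(U) is P = U (U^T U)^(-1) U^T.
Compute U^T U =
  [14, -1]
  [-1, 10],
and U^T v = (-18, 11).
Solve U^T U · c = U^T v for the coefficients: c = (-169/139, 136/139). The projection is proj_W(v) = U c.
Check: (v - proj_W(v)) · u_1 = 0  (should be 0).
Check: (v - proj_W(v)) · u_2 = 0  (should be 0).
Result: proj_W(v) = (-577/139, -202/139, 507/139).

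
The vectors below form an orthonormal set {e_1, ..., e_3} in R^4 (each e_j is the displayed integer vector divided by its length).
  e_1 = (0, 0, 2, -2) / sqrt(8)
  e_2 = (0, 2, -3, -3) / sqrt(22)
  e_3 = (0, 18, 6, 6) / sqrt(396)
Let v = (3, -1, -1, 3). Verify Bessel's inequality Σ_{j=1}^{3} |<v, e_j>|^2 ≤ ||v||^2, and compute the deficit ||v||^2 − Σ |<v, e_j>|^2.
Σ |<v, e_j>|^2 = 11; ||v||^2 = 20; deficit = 9

Write each e_j = u_j / sqrt(<u_j, u_j>) where u_j is the displayed integer vector. Then <v, e_j> = <v, u_j> / sqrt(<u_j, u_j>), so |<v, e_j>|^2 = <v, u_j>^2 / <u_j, u_j>.
Coefficients: <v, e_1> = -8/sqrt(8), <v, e_2> = -8/sqrt(22), <v, e_3> = -6/sqrt(396).
Square and sum: Σ |<v, e_j>|^2 = 11.
Compute ||v||^2 = v·v = 20.
Deficit = 20 − 11 = 9 ≥ 0, confirming Bessel's inequality. (The deficit equals ||v − Σ <v,e_j> e_j||^2, the squared distance from v to span{e_j}.)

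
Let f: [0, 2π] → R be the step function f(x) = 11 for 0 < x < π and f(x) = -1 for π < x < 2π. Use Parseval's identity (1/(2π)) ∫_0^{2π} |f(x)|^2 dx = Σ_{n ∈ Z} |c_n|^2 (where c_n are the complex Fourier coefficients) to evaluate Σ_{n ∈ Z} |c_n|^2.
Σ |c_n|^2 = 61

Parseval equates the L^2 energy of f (normalised by 1/(2π)) with the ℓ^2 sum of its Fourier coefficients: (1/(2π)) ∫_0^{2π} |f|^2 = Σ |c_n|^2.
Compute the left side: (1/(2π)) [∫_0^π 11^2 dx + ∫_π^{2π} (-1)^2 dx] = (1/(2π)) · (121π + 1π) = (121 + 1)/2 = 61.
So Σ_{n ∈ Z} |c_n|^2 = 61.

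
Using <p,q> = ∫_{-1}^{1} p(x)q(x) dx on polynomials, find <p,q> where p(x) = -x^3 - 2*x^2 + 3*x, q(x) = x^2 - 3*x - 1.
<p,q> = -64/15

Expand the product: p(x)·q(x) = -x^5 + x^4 + 10*x^3 - 7*x^2 - 3*x.
∫_{-1}^{1} of each monomial x^k gives [2/(k+1) if k even, 0 if k odd]. Integrating term-by-term (or equivalently evaluating the antiderivative F(x) = -x^6/6 + x^5/5 + 5*x^4/2 - 7*x^3/3 - 3*x^2/2 at the endpoints):
  F(1) − F(−1) = -13/10 − (89/30) = -64/15.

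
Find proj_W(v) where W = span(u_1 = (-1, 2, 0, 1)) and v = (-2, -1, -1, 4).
proj_W(v) = (-2/3, 4/3, 0, 2/3)

Set up U = [u_1 | ... | u_1] ∈ R^(4×1). The projector onto W = col(U) is P = U (U^T U)^(-1) U^T.
Compute U^T U =
  [6],
and U^T v = (4).
Solve U^T U · c = U^T v for the coefficients: c = (2/3). The projection is proj_W(v) = U c.
Check: (v - proj_W(v)) · u_1 = 0  (should be 0).
Result: proj_W(v) = (-2/3, 4/3, 0, 2/3).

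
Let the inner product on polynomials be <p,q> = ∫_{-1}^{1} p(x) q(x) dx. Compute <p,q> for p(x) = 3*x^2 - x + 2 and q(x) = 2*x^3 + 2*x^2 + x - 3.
<p,q> = -72/5

Expand the product: p(x)·q(x) = 6*x^5 + 4*x^4 + 5*x^3 - 6*x^2 + 5*x - 6.
∫_{-1}^{1} of each monomial x^k gives [2/(k+1) if k even, 0 if k odd]. Integrating term-by-term (or equivalently evaluating the antiderivative F(x) = x^6 + 4*x^5/5 + 5*x^4/4 - 2*x^3 + 5*x^2/2 - 6*x at the endpoints):
  F(1) − F(−1) = -49/20 − (239/20) = -72/5.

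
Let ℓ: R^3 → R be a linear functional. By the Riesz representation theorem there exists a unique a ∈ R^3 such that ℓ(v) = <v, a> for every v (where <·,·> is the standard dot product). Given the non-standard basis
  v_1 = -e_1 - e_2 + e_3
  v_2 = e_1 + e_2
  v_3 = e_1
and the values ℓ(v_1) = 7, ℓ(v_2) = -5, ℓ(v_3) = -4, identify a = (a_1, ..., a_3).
a = (-4, -1, 2)

Write a = (a_1, ..., a_3) in the standard basis. For each basis vector v_i, ℓ(v_i) = <v_i, a> is a linear equation in the a_j's. Collect the n equations into a matrix system V a = ℓ, where row i of V is v_i (expressed in the standard basis). Since V is invertible (lower-triangular with 1s on the diagonal, up to permutation), solve by back-substitution:
  V =
[[-1, -1, 1],
 [1, 1, 0],
 [1, 0, 0]]
  V a = (7, -5, -4)
Solving gives a = (-4, -1, 2).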